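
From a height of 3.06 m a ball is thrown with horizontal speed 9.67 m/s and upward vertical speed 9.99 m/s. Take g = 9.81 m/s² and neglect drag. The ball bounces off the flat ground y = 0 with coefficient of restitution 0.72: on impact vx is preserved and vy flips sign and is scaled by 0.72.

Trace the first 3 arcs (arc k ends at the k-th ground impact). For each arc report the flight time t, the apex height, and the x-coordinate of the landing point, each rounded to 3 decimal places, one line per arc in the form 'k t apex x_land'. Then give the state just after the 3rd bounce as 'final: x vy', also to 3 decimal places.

1 2.307 8.147 22.310
2 1.856 4.223 40.255
3 1.336 2.189 53.176
final: 53.176 4.719

Arc 1: start y=3.060, vy=9.990 → t=2.307, apex=8.147, x_land=22.310, impact vy=-12.643
  bounce: vy ← 0.72·12.643 = 9.103
Arc 2: start y=0.000, vy=9.103 → t=1.856, apex=4.223, x_land=40.255, impact vy=-9.103
  bounce: vy ← 0.72·9.103 = 6.554
Arc 3: start y=0.000, vy=6.554 → t=1.336, apex=2.189, x_land=53.176, impact vy=-6.554
  bounce: vy ← 0.72·6.554 = 4.719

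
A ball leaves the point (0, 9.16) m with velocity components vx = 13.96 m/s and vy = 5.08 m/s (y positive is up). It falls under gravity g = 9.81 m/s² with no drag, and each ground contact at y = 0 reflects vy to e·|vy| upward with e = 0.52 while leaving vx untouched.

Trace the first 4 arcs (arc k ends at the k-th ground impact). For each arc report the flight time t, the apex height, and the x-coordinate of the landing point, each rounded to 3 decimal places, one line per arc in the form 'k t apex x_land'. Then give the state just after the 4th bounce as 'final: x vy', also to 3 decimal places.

1 1.979 10.475 27.630
2 1.520 2.833 48.847
3 0.790 0.766 59.880
4 0.411 0.207 65.617
final: 65.617 1.048

Arc 1: start y=9.160, vy=5.080 → t=1.979, apex=10.475, x_land=27.630, impact vy=-14.336
  bounce: vy ← 0.52·14.336 = 7.455
Arc 2: start y=0.000, vy=7.455 → t=1.520, apex=2.833, x_land=48.847, impact vy=-7.455
  bounce: vy ← 0.52·7.455 = 3.876
Arc 3: start y=0.000, vy=3.876 → t=0.790, apex=0.766, x_land=59.880, impact vy=-3.876
  bounce: vy ← 0.52·3.876 = 2.016
Arc 4: start y=0.000, vy=2.016 → t=0.411, apex=0.207, x_land=65.617, impact vy=-2.016
  bounce: vy ← 0.52·2.016 = 1.048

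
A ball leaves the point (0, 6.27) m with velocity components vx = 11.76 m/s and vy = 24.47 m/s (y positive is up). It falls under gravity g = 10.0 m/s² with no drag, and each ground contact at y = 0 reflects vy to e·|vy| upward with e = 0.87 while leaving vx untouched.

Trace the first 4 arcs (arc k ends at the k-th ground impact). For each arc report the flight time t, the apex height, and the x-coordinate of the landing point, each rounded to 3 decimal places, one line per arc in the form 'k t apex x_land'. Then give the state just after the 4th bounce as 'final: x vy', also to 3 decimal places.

Arc 1: start y=6.270, vy=24.470 → t=5.138, apex=36.209, x_land=60.424, impact vy=-26.911
  bounce: vy ← 0.87·26.911 = 23.412
Arc 2: start y=0.000, vy=23.412 → t=4.682, apex=27.407, x_land=115.489, impact vy=-23.412
  bounce: vy ← 0.87·23.412 = 20.369
Arc 3: start y=0.000, vy=20.369 → t=4.074, apex=20.744, x_land=163.396, impact vy=-20.369
  bounce: vy ← 0.87·20.369 = 17.721
Arc 4: start y=0.000, vy=17.721 → t=3.544, apex=15.701, x_land=205.075, impact vy=-17.721
  bounce: vy ← 0.87·17.721 = 15.417

1 5.138 36.209 60.424
2 4.682 27.407 115.489
3 4.074 20.744 163.396
4 3.544 15.701 205.075
final: 205.075 15.417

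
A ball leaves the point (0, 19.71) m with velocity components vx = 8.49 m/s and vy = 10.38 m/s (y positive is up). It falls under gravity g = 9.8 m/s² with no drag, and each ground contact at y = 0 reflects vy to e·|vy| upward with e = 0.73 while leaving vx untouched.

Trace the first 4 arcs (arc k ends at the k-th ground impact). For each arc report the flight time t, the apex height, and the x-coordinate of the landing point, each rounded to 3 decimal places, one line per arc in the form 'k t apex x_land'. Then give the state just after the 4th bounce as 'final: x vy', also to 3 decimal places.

Arc 1: start y=19.710, vy=10.380 → t=3.327, apex=25.207, x_land=28.249, impact vy=-22.227
  bounce: vy ← 0.73·22.227 = 16.226
Arc 2: start y=0.000, vy=16.226 → t=3.311, apex=13.433, x_land=56.363, impact vy=-16.226
  bounce: vy ← 0.73·16.226 = 11.845
Arc 3: start y=0.000, vy=11.845 → t=2.417, apex=7.158, x_land=76.886, impact vy=-11.845
  bounce: vy ← 0.73·11.845 = 8.647
Arc 4: start y=0.000, vy=8.647 → t=1.765, apex=3.815, x_land=91.868, impact vy=-8.647
  bounce: vy ← 0.73·8.647 = 6.312

1 3.327 25.207 28.249
2 3.311 13.433 56.363
3 2.417 7.158 76.886
4 1.765 3.815 91.868
final: 91.868 6.312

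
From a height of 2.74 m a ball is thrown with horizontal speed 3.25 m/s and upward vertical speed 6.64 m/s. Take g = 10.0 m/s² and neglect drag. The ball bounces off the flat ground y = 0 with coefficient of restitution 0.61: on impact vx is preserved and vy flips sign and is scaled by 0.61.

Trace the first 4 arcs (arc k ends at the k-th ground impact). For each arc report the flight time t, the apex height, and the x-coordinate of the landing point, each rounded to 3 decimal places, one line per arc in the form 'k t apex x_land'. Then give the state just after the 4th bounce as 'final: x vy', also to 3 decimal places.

Arc 1: start y=2.740, vy=6.640 → t=1.658, apex=4.944, x_land=5.390, impact vy=-9.944
  bounce: vy ← 0.61·9.944 = 6.066
Arc 2: start y=0.000, vy=6.066 → t=1.213, apex=1.840, x_land=9.333, impact vy=-6.066
  bounce: vy ← 0.61·6.066 = 3.700
Arc 3: start y=0.000, vy=3.700 → t=0.740, apex=0.685, x_land=11.738, impact vy=-3.700
  bounce: vy ← 0.61·3.700 = 2.257
Arc 4: start y=0.000, vy=2.257 → t=0.451, apex=0.255, x_land=13.205, impact vy=-2.257
  bounce: vy ← 0.61·2.257 = 1.377

1 1.658 4.944 5.390
2 1.213 1.840 9.333
3 0.740 0.685 11.738
4 0.451 0.255 13.205
final: 13.205 1.377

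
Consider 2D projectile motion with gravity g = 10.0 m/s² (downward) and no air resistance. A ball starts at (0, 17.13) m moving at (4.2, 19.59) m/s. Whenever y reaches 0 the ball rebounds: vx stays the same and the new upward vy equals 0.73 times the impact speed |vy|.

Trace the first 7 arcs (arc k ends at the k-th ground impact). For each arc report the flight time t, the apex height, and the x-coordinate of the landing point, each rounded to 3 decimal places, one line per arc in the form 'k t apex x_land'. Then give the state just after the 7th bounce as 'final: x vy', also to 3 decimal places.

Arc 1: start y=17.130, vy=19.590 → t=4.654, apex=36.318, x_land=19.547, impact vy=-26.951
  bounce: vy ← 0.73·26.951 = 19.674
Arc 2: start y=0.000, vy=19.674 → t=3.935, apex=19.354, x_land=36.074, impact vy=-19.674
  bounce: vy ← 0.73·19.674 = 14.362
Arc 3: start y=0.000, vy=14.362 → t=2.872, apex=10.314, x_land=48.138, impact vy=-14.362
  bounce: vy ← 0.73·14.362 = 10.484
Arc 4: start y=0.000, vy=10.484 → t=2.097, apex=5.496, x_land=56.945, impact vy=-10.484
  bounce: vy ← 0.73·10.484 = 7.654
Arc 5: start y=0.000, vy=7.654 → t=1.531, apex=2.929, x_land=63.374, impact vy=-7.654
  bounce: vy ← 0.73·7.654 = 5.587
Arc 6: start y=0.000, vy=5.587 → t=1.117, apex=1.561, x_land=68.067, impact vy=-5.587
  bounce: vy ← 0.73·5.587 = 4.079
Arc 7: start y=0.000, vy=4.079 → t=0.816, apex=0.832, x_land=71.493, impact vy=-4.079
  bounce: vy ← 0.73·4.079 = 2.977

1 4.654 36.318 19.547
2 3.935 19.354 36.074
3 2.872 10.314 48.138
4 2.097 5.496 56.945
5 1.531 2.929 63.374
6 1.117 1.561 68.067
7 0.816 0.832 71.493
final: 71.493 2.977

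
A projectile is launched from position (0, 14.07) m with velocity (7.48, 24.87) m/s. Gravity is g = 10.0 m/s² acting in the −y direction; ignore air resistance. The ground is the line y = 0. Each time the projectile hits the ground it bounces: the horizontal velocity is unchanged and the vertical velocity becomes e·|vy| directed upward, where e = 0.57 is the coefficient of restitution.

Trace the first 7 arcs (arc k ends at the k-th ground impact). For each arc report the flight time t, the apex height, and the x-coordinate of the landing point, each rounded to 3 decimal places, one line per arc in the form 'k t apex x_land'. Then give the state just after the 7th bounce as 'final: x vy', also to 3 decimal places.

1 5.487 44.996 41.042
2 3.420 14.619 66.622
3 1.949 4.750 81.203
4 1.111 1.543 89.514
5 0.633 0.501 94.251
6 0.361 0.163 96.952
7 0.206 0.053 98.491
final: 98.491 0.586

Arc 1: start y=14.070, vy=24.870 → t=5.487, apex=44.996, x_land=41.042, impact vy=-29.999
  bounce: vy ← 0.57·29.999 = 17.099
Arc 2: start y=0.000, vy=17.099 → t=3.420, apex=14.619, x_land=66.622, impact vy=-17.099
  bounce: vy ← 0.57·17.099 = 9.747
Arc 3: start y=0.000, vy=9.747 → t=1.949, apex=4.750, x_land=81.203, impact vy=-9.747
  bounce: vy ← 0.57·9.747 = 5.556
Arc 4: start y=0.000, vy=5.556 → t=1.111, apex=1.543, x_land=89.514, impact vy=-5.556
  bounce: vy ← 0.57·5.556 = 3.167
Arc 5: start y=0.000, vy=3.167 → t=0.633, apex=0.501, x_land=94.251, impact vy=-3.167
  bounce: vy ← 0.57·3.167 = 1.805
Arc 6: start y=0.000, vy=1.805 → t=0.361, apex=0.163, x_land=96.952, impact vy=-1.805
  bounce: vy ← 0.57·1.805 = 1.029
Arc 7: start y=0.000, vy=1.029 → t=0.206, apex=0.053, x_land=98.491, impact vy=-1.029
  bounce: vy ← 0.57·1.029 = 0.586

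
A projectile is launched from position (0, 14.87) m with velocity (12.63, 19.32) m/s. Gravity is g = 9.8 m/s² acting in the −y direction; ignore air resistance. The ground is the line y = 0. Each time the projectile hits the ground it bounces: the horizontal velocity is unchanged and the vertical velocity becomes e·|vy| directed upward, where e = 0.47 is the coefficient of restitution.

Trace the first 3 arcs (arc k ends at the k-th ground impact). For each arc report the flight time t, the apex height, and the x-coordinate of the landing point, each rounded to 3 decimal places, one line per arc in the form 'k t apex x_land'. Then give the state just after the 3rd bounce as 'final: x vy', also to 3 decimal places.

Arc 1: start y=14.870, vy=19.320 → t=4.602, apex=33.914, x_land=58.126, impact vy=-25.782
  bounce: vy ← 0.47·25.782 = 12.118
Arc 2: start y=0.000, vy=12.118 → t=2.473, apex=7.492, x_land=89.360, impact vy=-12.118
  bounce: vy ← 0.47·12.118 = 5.695
Arc 3: start y=0.000, vy=5.695 → t=1.162, apex=1.655, x_land=104.040, impact vy=-5.695
  bounce: vy ← 0.47·5.695 = 2.677

1 4.602 33.914 58.126
2 2.473 7.492 89.360
3 1.162 1.655 104.040
final: 104.040 2.677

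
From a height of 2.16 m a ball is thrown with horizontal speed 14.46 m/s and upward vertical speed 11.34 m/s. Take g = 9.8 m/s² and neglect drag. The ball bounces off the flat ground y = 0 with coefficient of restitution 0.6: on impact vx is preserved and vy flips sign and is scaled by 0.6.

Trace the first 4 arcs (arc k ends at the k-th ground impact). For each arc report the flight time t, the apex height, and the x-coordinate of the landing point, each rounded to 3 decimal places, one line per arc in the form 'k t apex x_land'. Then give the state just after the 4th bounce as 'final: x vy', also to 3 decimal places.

1 2.491 8.721 36.023
2 1.601 3.140 59.172
3 0.961 1.130 73.062
4 0.576 0.407 81.396
final: 81.396 1.694

Arc 1: start y=2.160, vy=11.340 → t=2.491, apex=8.721, x_land=36.023, impact vy=-13.074
  bounce: vy ← 0.6·13.074 = 7.844
Arc 2: start y=0.000, vy=7.844 → t=1.601, apex=3.140, x_land=59.172, impact vy=-7.844
  bounce: vy ← 0.6·7.844 = 4.707
Arc 3: start y=0.000, vy=4.707 → t=0.961, apex=1.130, x_land=73.062, impact vy=-4.707
  bounce: vy ← 0.6·4.707 = 2.824
Arc 4: start y=0.000, vy=2.824 → t=0.576, apex=0.407, x_land=81.396, impact vy=-2.824
  bounce: vy ← 0.6·2.824 = 1.694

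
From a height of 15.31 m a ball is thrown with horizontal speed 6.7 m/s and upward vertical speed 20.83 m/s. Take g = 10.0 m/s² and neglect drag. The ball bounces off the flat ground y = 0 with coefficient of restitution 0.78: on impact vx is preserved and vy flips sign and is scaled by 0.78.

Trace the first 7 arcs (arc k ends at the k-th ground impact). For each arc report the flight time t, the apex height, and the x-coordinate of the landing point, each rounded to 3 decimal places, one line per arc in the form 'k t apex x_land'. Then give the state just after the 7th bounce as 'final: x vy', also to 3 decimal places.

Arc 1: start y=15.310, vy=20.830 → t=4.803, apex=37.004, x_land=32.183, impact vy=-27.205
  bounce: vy ← 0.78·27.205 = 21.220
Arc 2: start y=0.000, vy=21.220 → t=4.244, apex=22.514, x_land=60.617, impact vy=-21.220
  bounce: vy ← 0.78·21.220 = 16.551
Arc 3: start y=0.000, vy=16.551 → t=3.310, apex=13.697, x_land=82.796, impact vy=-16.551
  bounce: vy ← 0.78·16.551 = 12.910
Arc 4: start y=0.000, vy=12.910 → t=2.582, apex=8.333, x_land=100.095, impact vy=-12.910
  bounce: vy ← 0.78·12.910 = 10.070
Arc 5: start y=0.000, vy=10.070 → t=2.014, apex=5.070, x_land=113.589, impact vy=-10.070
  bounce: vy ← 0.78·10.070 = 7.854
Arc 6: start y=0.000, vy=7.854 → t=1.571, apex=3.085, x_land=124.114, impact vy=-7.854
  bounce: vy ← 0.78·7.854 = 6.126
Arc 7: start y=0.000, vy=6.126 → t=1.225, apex=1.877, x_land=132.323, impact vy=-6.126
  bounce: vy ← 0.78·6.126 = 4.779

1 4.803 37.004 32.183
2 4.244 22.514 60.617
3 3.310 13.697 82.796
4 2.582 8.333 100.095
5 2.014 5.070 113.589
6 1.571 3.085 124.114
7 1.225 1.877 132.323
final: 132.323 4.779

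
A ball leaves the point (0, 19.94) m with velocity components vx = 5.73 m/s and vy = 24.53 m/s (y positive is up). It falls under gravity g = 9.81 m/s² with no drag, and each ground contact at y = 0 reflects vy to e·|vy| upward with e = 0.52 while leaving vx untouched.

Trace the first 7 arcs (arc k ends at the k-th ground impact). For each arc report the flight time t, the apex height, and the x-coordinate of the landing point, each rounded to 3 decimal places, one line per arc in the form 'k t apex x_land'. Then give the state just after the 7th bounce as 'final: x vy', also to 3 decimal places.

Arc 1: start y=19.940, vy=24.530 → t=5.713, apex=50.609, x_land=32.733, impact vy=-31.511
  bounce: vy ← 0.52·31.511 = 16.386
Arc 2: start y=0.000, vy=16.386 → t=3.341, apex=13.685, x_land=51.875, impact vy=-16.386
  bounce: vy ← 0.52·16.386 = 8.521
Arc 3: start y=0.000, vy=8.521 → t=1.737, apex=3.700, x_land=61.829, impact vy=-8.521
  bounce: vy ← 0.52·8.521 = 4.431
Arc 4: start y=0.000, vy=4.431 → t=0.903, apex=1.001, x_land=67.005, impact vy=-4.431
  bounce: vy ← 0.52·4.431 = 2.304
Arc 5: start y=0.000, vy=2.304 → t=0.470, apex=0.271, x_land=69.696, impact vy=-2.304
  bounce: vy ← 0.52·2.304 = 1.198
Arc 6: start y=0.000, vy=1.198 → t=0.244, apex=0.073, x_land=71.096, impact vy=-1.198
  bounce: vy ← 0.52·1.198 = 0.623
Arc 7: start y=0.000, vy=0.623 → t=0.127, apex=0.020, x_land=71.824, impact vy=-0.623
  bounce: vy ← 0.52·0.623 = 0.324

1 5.713 50.609 32.733
2 3.341 13.685 51.875
3 1.737 3.700 61.829
4 0.903 1.001 67.005
5 0.470 0.271 69.696
6 0.244 0.073 71.096
7 0.127 0.020 71.824
final: 71.824 0.324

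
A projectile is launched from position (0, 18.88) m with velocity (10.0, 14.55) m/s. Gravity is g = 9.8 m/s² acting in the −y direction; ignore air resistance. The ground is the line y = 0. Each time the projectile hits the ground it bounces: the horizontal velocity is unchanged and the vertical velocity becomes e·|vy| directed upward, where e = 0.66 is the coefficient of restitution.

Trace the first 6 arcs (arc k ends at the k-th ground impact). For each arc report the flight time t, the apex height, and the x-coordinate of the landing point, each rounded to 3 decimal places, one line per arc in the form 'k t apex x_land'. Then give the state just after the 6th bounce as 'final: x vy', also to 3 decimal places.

Arc 1: start y=18.880, vy=14.550 → t=3.946, apex=29.681, x_land=39.459, impact vy=-24.120
  bounce: vy ← 0.66·24.120 = 15.919
Arc 2: start y=0.000, vy=15.919 → t=3.249, apex=12.929, x_land=71.946, impact vy=-15.919
  bounce: vy ← 0.66·15.919 = 10.506
Arc 3: start y=0.000, vy=10.506 → t=2.144, apex=5.632, x_land=93.388, impact vy=-10.506
  bounce: vy ← 0.66·10.506 = 6.934
Arc 4: start y=0.000, vy=6.934 → t=1.415, apex=2.453, x_land=107.539, impact vy=-6.934
  bounce: vy ← 0.66·6.934 = 4.577
Arc 5: start y=0.000, vy=4.577 → t=0.934, apex=1.069, x_land=116.879, impact vy=-4.577
  bounce: vy ← 0.66·4.577 = 3.021
Arc 6: start y=0.000, vy=3.021 → t=0.616, apex=0.466, x_land=123.044, impact vy=-3.021
  bounce: vy ← 0.66·3.021 = 1.994

1 3.946 29.681 39.459
2 3.249 12.929 71.946
3 2.144 5.632 93.388
4 1.415 2.453 107.539
5 0.934 1.069 116.879
6 0.616 0.466 123.044
final: 123.044 1.994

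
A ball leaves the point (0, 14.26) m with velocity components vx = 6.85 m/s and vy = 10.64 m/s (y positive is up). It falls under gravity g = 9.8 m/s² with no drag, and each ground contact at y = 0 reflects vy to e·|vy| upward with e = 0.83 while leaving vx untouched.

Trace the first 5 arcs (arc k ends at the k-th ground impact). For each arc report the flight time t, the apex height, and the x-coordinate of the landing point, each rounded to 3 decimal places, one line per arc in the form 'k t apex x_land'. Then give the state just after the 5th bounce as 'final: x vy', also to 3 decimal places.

Arc 1: start y=14.260, vy=10.640 → t=3.108, apex=20.036, x_land=21.289, impact vy=-19.817
  bounce: vy ← 0.83·19.817 = 16.448
Arc 2: start y=0.000, vy=16.448 → t=3.357, apex=13.803, x_land=44.282, impact vy=-16.448
  bounce: vy ← 0.83·16.448 = 13.652
Arc 3: start y=0.000, vy=13.652 → t=2.786, apex=9.509, x_land=63.367, impact vy=-13.652
  bounce: vy ← 0.83·13.652 = 11.331
Arc 4: start y=0.000, vy=11.331 → t=2.312, apex=6.551, x_land=79.207, impact vy=-11.331
  bounce: vy ← 0.83·11.331 = 9.405
Arc 5: start y=0.000, vy=9.405 → t=1.919, apex=4.513, x_land=92.355, impact vy=-9.405
  bounce: vy ← 0.83·9.405 = 7.806

1 3.108 20.036 21.289
2 3.357 13.803 44.282
3 2.786 9.509 63.367
4 2.312 6.551 79.207
5 1.919 4.513 92.355
final: 92.355 7.806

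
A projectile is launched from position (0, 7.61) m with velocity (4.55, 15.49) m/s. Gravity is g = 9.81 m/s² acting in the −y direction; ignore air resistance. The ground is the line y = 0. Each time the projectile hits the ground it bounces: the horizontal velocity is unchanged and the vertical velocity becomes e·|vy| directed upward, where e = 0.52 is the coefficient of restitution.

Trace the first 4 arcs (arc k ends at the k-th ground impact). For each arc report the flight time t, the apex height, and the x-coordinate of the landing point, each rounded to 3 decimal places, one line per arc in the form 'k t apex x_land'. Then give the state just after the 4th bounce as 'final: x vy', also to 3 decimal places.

Arc 1: start y=7.610, vy=15.490 → t=3.590, apex=19.839, x_land=16.335, impact vy=-19.729
  bounce: vy ← 0.52·19.729 = 10.259
Arc 2: start y=0.000, vy=10.259 → t=2.092, apex=5.365, x_land=25.852, impact vy=-10.259
  bounce: vy ← 0.52·10.259 = 5.335
Arc 3: start y=0.000, vy=5.335 → t=1.088, apex=1.451, x_land=30.801, impact vy=-5.335
  bounce: vy ← 0.52·5.335 = 2.774
Arc 4: start y=0.000, vy=2.774 → t=0.566, apex=0.392, x_land=33.374, impact vy=-2.774
  bounce: vy ← 0.52·2.774 = 1.443

1 3.590 19.839 16.335
2 2.092 5.365 25.852
3 1.088 1.451 30.801
4 0.566 0.392 33.374
final: 33.374 1.443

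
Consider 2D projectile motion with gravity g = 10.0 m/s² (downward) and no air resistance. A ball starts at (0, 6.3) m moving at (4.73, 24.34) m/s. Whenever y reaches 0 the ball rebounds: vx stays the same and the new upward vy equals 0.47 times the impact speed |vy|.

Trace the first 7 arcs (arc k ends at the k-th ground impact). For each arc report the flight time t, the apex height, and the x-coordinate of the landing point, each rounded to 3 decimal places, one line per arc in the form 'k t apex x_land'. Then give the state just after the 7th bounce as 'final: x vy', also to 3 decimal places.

1 5.114 35.922 24.191
2 2.520 7.935 36.108
3 1.184 1.753 41.710
4 0.557 0.387 44.342
5 0.262 0.086 45.579
6 0.123 0.019 46.161
7 0.058 0.004 46.434
final: 46.434 0.136

Arc 1: start y=6.300, vy=24.340 → t=5.114, apex=35.922, x_land=24.191, impact vy=-26.804
  bounce: vy ← 0.47·26.804 = 12.598
Arc 2: start y=0.000, vy=12.598 → t=2.520, apex=7.935, x_land=36.108, impact vy=-12.598
  bounce: vy ← 0.47·12.598 = 5.921
Arc 3: start y=0.000, vy=5.921 → t=1.184, apex=1.753, x_land=41.710, impact vy=-5.921
  bounce: vy ← 0.47·5.921 = 2.783
Arc 4: start y=0.000, vy=2.783 → t=0.557, apex=0.387, x_land=44.342, impact vy=-2.783
  bounce: vy ← 0.47·2.783 = 1.308
Arc 5: start y=0.000, vy=1.308 → t=0.262, apex=0.086, x_land=45.579, impact vy=-1.308
  bounce: vy ← 0.47·1.308 = 0.615
Arc 6: start y=0.000, vy=0.615 → t=0.123, apex=0.019, x_land=46.161, impact vy=-0.615
  bounce: vy ← 0.47·0.615 = 0.289
Arc 7: start y=0.000, vy=0.289 → t=0.058, apex=0.004, x_land=46.434, impact vy=-0.289
  bounce: vy ← 0.47·0.289 = 0.136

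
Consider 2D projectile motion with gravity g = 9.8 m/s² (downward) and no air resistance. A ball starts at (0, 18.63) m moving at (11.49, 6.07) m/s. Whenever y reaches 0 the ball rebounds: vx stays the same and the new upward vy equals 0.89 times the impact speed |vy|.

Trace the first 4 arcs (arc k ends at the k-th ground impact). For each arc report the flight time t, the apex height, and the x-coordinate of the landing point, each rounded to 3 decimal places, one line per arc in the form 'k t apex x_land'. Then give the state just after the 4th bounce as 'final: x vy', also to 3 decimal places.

1 2.665 20.510 30.624
2 3.642 16.246 72.467
3 3.241 12.868 109.707
4 2.885 10.193 142.851
final: 142.851 12.580

Arc 1: start y=18.630, vy=6.070 → t=2.665, apex=20.510, x_land=30.624, impact vy=-20.050
  bounce: vy ← 0.89·20.050 = 17.844
Arc 2: start y=0.000, vy=17.844 → t=3.642, apex=16.246, x_land=72.467, impact vy=-17.844
  bounce: vy ← 0.89·17.844 = 15.881
Arc 3: start y=0.000, vy=15.881 → t=3.241, apex=12.868, x_land=109.707, impact vy=-15.881
  bounce: vy ← 0.89·15.881 = 14.134
Arc 4: start y=0.000, vy=14.134 → t=2.885, apex=10.193, x_land=142.851, impact vy=-14.134
  bounce: vy ← 0.89·14.134 = 12.580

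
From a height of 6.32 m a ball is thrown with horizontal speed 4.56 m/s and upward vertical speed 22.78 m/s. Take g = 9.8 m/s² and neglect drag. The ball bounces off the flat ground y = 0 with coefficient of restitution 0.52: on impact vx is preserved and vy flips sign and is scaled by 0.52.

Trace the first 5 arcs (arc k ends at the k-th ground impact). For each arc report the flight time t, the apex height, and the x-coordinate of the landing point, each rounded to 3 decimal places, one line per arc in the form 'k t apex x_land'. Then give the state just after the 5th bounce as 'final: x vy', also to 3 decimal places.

Arc 1: start y=6.320, vy=22.780 → t=4.912, apex=32.796, x_land=22.397, impact vy=-25.354
  bounce: vy ← 0.52·25.354 = 13.184
Arc 2: start y=0.000, vy=13.184 → t=2.691, apex=8.868, x_land=34.666, impact vy=-13.184
  bounce: vy ← 0.52·13.184 = 6.856
Arc 3: start y=0.000, vy=6.856 → t=1.399, apex=2.398, x_land=41.046, impact vy=-6.856
  bounce: vy ← 0.52·6.856 = 3.565
Arc 4: start y=0.000, vy=3.565 → t=0.728, apex=0.648, x_land=44.363, impact vy=-3.565
  bounce: vy ← 0.52·3.565 = 1.854
Arc 5: start y=0.000, vy=1.854 → t=0.378, apex=0.175, x_land=46.088, impact vy=-1.854
  bounce: vy ← 0.52·1.854 = 0.964

1 4.912 32.796 22.397
2 2.691 8.868 34.666
3 1.399 2.398 41.046
4 0.728 0.648 44.363
5 0.378 0.175 46.088
final: 46.088 0.964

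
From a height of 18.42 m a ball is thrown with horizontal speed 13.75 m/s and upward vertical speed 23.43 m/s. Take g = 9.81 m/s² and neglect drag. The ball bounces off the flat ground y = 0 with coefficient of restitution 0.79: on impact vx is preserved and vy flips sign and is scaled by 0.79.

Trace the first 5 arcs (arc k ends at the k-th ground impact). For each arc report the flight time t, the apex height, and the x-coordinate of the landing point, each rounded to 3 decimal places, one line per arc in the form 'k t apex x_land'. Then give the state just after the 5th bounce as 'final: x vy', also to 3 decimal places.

1 5.464 46.400 75.131
2 4.860 28.958 141.949
3 3.839 18.073 194.736
4 3.033 11.279 236.438
5 2.396 7.039 269.382
final: 269.382 9.284

Arc 1: start y=18.420, vy=23.430 → t=5.464, apex=46.400, x_land=75.131, impact vy=-30.172
  bounce: vy ← 0.79·30.172 = 23.836
Arc 2: start y=0.000, vy=23.836 → t=4.860, apex=28.958, x_land=141.949, impact vy=-23.836
  bounce: vy ← 0.79·23.836 = 18.831
Arc 3: start y=0.000, vy=18.831 → t=3.839, apex=18.073, x_land=194.736, impact vy=-18.831
  bounce: vy ← 0.79·18.831 = 14.876
Arc 4: start y=0.000, vy=14.876 → t=3.033, apex=11.279, x_land=236.438, impact vy=-14.876
  bounce: vy ← 0.79·14.876 = 11.752
Arc 5: start y=0.000, vy=11.752 → t=2.396, apex=7.039, x_land=269.382, impact vy=-11.752
  bounce: vy ← 0.79·11.752 = 9.284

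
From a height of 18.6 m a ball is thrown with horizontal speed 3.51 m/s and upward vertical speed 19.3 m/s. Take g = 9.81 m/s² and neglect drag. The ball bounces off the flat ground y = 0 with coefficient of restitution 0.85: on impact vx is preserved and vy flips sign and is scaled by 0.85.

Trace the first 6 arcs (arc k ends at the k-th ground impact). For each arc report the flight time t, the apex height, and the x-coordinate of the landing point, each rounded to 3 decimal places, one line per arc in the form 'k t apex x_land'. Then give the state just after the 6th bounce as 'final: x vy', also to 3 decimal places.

Arc 1: start y=18.600, vy=19.300 → t=4.736, apex=37.585, x_land=16.622, impact vy=-27.156
  bounce: vy ← 0.85·27.156 = 23.082
Arc 2: start y=0.000, vy=23.082 → t=4.706, apex=27.155, x_land=33.139, impact vy=-23.082
  bounce: vy ← 0.85·23.082 = 19.620
Arc 3: start y=0.000, vy=19.620 → t=4.000, apex=19.620, x_land=47.179, impact vy=-19.620
  bounce: vy ← 0.85·19.620 = 16.677
Arc 4: start y=0.000, vy=16.677 → t=3.400, apex=14.175, x_land=59.113, impact vy=-16.677
  bounce: vy ← 0.85·16.677 = 14.175
Arc 5: start y=0.000, vy=14.175 → t=2.890, apex=10.242, x_land=69.257, impact vy=-14.175
  bounce: vy ← 0.85·14.175 = 12.049
Arc 6: start y=0.000, vy=12.049 → t=2.456, apex=7.400, x_land=77.879, impact vy=-12.049
  bounce: vy ← 0.85·12.049 = 10.242

1 4.736 37.585 16.622
2 4.706 27.155 33.139
3 4.000 19.620 47.179
4 3.400 14.175 59.113
5 2.890 10.242 69.257
6 2.456 7.400 77.879
final: 77.879 10.242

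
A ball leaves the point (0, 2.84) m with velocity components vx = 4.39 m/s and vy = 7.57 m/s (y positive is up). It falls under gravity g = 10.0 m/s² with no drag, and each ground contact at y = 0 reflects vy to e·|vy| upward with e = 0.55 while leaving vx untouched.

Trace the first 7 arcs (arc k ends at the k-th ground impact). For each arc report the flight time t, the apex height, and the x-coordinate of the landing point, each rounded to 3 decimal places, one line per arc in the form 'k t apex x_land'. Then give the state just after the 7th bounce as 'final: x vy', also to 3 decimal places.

1 1.825 5.705 8.013
2 1.175 1.726 13.171
3 0.646 0.522 16.008
4 0.355 0.158 17.568
5 0.195 0.048 18.427
6 0.108 0.014 18.899
7 0.059 0.004 19.158
final: 19.158 0.163

Arc 1: start y=2.840, vy=7.570 → t=1.825, apex=5.705, x_land=8.013, impact vy=-10.682
  bounce: vy ← 0.55·10.682 = 5.875
Arc 2: start y=0.000, vy=5.875 → t=1.175, apex=1.726, x_land=13.171, impact vy=-5.875
  bounce: vy ← 0.55·5.875 = 3.231
Arc 3: start y=0.000, vy=3.231 → t=0.646, apex=0.522, x_land=16.008, impact vy=-3.231
  bounce: vy ← 0.55·3.231 = 1.777
Arc 4: start y=0.000, vy=1.777 → t=0.355, apex=0.158, x_land=17.568, impact vy=-1.777
  bounce: vy ← 0.55·1.777 = 0.977
Arc 5: start y=0.000, vy=0.977 → t=0.195, apex=0.048, x_land=18.427, impact vy=-0.977
  bounce: vy ← 0.55·0.977 = 0.538
Arc 6: start y=0.000, vy=0.538 → t=0.108, apex=0.014, x_land=18.899, impact vy=-0.538
  bounce: vy ← 0.55·0.538 = 0.296
Arc 7: start y=0.000, vy=0.296 → t=0.059, apex=0.004, x_land=19.158, impact vy=-0.296
  bounce: vy ← 0.55·0.296 = 0.163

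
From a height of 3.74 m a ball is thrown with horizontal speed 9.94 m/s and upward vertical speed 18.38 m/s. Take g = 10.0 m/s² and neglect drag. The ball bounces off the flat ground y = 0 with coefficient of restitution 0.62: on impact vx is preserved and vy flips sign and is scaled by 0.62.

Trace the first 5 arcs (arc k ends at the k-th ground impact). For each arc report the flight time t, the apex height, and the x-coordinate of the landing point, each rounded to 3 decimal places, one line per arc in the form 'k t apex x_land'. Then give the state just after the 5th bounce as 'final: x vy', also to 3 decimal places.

1 3.869 20.631 38.461
2 2.519 7.931 63.498
3 1.562 3.049 79.021
4 0.968 1.172 88.646
5 0.600 0.450 94.613
final: 94.613 1.861

Arc 1: start y=3.740, vy=18.380 → t=3.869, apex=20.631, x_land=38.461, impact vy=-20.313
  bounce: vy ← 0.62·20.313 = 12.594
Arc 2: start y=0.000, vy=12.594 → t=2.519, apex=7.931, x_land=63.498, impact vy=-12.594
  bounce: vy ← 0.62·12.594 = 7.808
Arc 3: start y=0.000, vy=7.808 → t=1.562, apex=3.049, x_land=79.021, impact vy=-7.808
  bounce: vy ← 0.62·7.808 = 4.841
Arc 4: start y=0.000, vy=4.841 → t=0.968, apex=1.172, x_land=88.646, impact vy=-4.841
  bounce: vy ← 0.62·4.841 = 3.002
Arc 5: start y=0.000, vy=3.002 → t=0.600, apex=0.450, x_land=94.613, impact vy=-3.002
  bounce: vy ← 0.62·3.002 = 1.861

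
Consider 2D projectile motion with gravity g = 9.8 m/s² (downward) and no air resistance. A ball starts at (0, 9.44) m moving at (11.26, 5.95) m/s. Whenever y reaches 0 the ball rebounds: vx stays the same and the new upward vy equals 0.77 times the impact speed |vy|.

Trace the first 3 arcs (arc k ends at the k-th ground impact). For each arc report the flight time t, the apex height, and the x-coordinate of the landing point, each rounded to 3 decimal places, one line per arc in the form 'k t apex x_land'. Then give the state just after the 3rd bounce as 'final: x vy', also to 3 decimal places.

Arc 1: start y=9.440, vy=5.950 → t=2.122, apex=11.246, x_land=23.895, impact vy=-14.847
  bounce: vy ← 0.77·14.847 = 11.432
Arc 2: start y=0.000, vy=11.432 → t=2.333, apex=6.668, x_land=50.165, impact vy=-11.432
  bounce: vy ← 0.77·11.432 = 8.803
Arc 3: start y=0.000, vy=8.803 → t=1.796, apex=3.953, x_land=70.393, impact vy=-8.803
  bounce: vy ← 0.77·8.803 = 6.778

1 2.122 11.246 23.895
2 2.333 6.668 50.165
3 1.796 3.953 70.393
final: 70.393 6.778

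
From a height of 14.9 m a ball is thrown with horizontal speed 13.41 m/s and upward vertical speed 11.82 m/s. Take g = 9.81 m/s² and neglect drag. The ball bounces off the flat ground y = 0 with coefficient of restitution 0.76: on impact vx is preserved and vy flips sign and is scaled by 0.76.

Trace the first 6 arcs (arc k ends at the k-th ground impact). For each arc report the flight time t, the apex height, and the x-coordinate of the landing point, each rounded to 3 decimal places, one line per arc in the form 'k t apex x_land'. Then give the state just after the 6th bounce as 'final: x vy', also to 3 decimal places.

Arc 1: start y=14.900, vy=11.820 → t=3.324, apex=22.021, x_land=44.571, impact vy=-20.786
  bounce: vy ← 0.76·20.786 = 15.797
Arc 2: start y=0.000, vy=15.797 → t=3.221, apex=12.719, x_land=87.760, impact vy=-15.797
  bounce: vy ← 0.76·15.797 = 12.006
Arc 3: start y=0.000, vy=12.006 → t=2.448, apex=7.347, x_land=120.583, impact vy=-12.006
  bounce: vy ← 0.76·12.006 = 9.124
Arc 4: start y=0.000, vy=9.124 → t=1.860, apex=4.243, x_land=145.529, impact vy=-9.124
  bounce: vy ← 0.76·9.124 = 6.935
Arc 5: start y=0.000, vy=6.935 → t=1.414, apex=2.451, x_land=164.488, impact vy=-6.935
  bounce: vy ← 0.76·6.935 = 5.270
Arc 6: start y=0.000, vy=5.270 → t=1.074, apex=1.416, x_land=178.897, impact vy=-5.270
  bounce: vy ← 0.76·5.270 = 4.005

1 3.324 22.021 44.571
2 3.221 12.719 87.760
3 2.448 7.347 120.583
4 1.860 4.243 145.529
5 1.414 2.451 164.488
6 1.074 1.416 178.897
final: 178.897 4.005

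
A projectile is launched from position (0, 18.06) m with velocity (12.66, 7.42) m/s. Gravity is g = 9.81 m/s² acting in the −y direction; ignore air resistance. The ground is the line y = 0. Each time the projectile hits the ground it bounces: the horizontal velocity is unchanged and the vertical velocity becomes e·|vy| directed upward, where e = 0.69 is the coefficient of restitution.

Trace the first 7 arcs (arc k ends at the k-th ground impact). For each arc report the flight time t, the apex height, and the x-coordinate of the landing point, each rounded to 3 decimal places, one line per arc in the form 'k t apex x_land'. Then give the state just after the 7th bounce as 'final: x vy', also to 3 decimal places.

Arc 1: start y=18.060, vy=7.420 → t=2.819, apex=20.866, x_land=35.687, impact vy=-20.233
  bounce: vy ← 0.69·20.233 = 13.961
Arc 2: start y=0.000, vy=13.961 → t=2.846, apex=9.934, x_land=71.722, impact vy=-13.961
  bounce: vy ← 0.69·13.961 = 9.633
Arc 3: start y=0.000, vy=9.633 → t=1.964, apex=4.730, x_land=96.585, impact vy=-9.633
  bounce: vy ← 0.69·9.633 = 6.647
Arc 4: start y=0.000, vy=6.647 → t=1.355, apex=2.252, x_land=113.741, impact vy=-6.647
  bounce: vy ← 0.69·6.647 = 4.586
Arc 5: start y=0.000, vy=4.586 → t=0.935, apex=1.072, x_land=125.578, impact vy=-4.586
  bounce: vy ← 0.69·4.586 = 3.165
Arc 6: start y=0.000, vy=3.165 → t=0.645, apex=0.510, x_land=133.746, impact vy=-3.165
  bounce: vy ← 0.69·3.165 = 2.184
Arc 7: start y=0.000, vy=2.184 → t=0.445, apex=0.243, x_land=139.382, impact vy=-2.184
  bounce: vy ← 0.69·2.184 = 1.507

1 2.819 20.866 35.687
2 2.846 9.934 71.722
3 1.964 4.730 96.585
4 1.355 2.252 113.741
5 0.935 1.072 125.578
6 0.645 0.510 133.746
7 0.445 0.243 139.382
final: 139.382 1.507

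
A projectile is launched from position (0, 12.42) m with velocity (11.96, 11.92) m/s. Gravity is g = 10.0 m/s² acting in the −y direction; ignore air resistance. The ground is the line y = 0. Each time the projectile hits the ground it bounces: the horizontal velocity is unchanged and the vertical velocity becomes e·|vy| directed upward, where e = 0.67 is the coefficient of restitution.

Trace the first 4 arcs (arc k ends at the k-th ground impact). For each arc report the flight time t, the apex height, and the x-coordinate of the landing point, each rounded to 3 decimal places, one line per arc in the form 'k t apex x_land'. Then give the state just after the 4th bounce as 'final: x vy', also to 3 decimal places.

1 3.168 19.524 37.890
2 2.648 8.764 69.559
3 1.774 3.934 90.778
4 1.189 1.766 104.994
final: 104.994 3.982

Arc 1: start y=12.420, vy=11.920 → t=3.168, apex=19.524, x_land=37.890, impact vy=-19.761
  bounce: vy ← 0.67·19.761 = 13.240
Arc 2: start y=0.000, vy=13.240 → t=2.648, apex=8.764, x_land=69.559, impact vy=-13.240
  bounce: vy ← 0.67·13.240 = 8.871
Arc 3: start y=0.000, vy=8.871 → t=1.774, apex=3.934, x_land=90.778, impact vy=-8.871
  bounce: vy ← 0.67·8.871 = 5.943
Arc 4: start y=0.000, vy=5.943 → t=1.189, apex=1.766, x_land=104.994, impact vy=-5.943
  bounce: vy ← 0.67·5.943 = 3.982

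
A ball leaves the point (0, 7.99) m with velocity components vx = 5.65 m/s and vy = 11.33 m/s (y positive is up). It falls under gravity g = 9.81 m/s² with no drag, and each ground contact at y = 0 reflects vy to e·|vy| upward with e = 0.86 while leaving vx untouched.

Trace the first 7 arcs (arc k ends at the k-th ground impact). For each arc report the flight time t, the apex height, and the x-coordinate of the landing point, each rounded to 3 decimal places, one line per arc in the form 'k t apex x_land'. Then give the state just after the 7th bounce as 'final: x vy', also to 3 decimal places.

Arc 1: start y=7.990, vy=11.330 → t=2.876, apex=14.533, x_land=16.251, impact vy=-16.886
  bounce: vy ← 0.86·16.886 = 14.522
Arc 2: start y=0.000, vy=14.522 → t=2.961, apex=10.748, x_land=32.978, impact vy=-14.522
  bounce: vy ← 0.86·14.522 = 12.489
Arc 3: start y=0.000, vy=12.489 → t=2.546, apex=7.950, x_land=47.364, impact vy=-12.489
  bounce: vy ← 0.86·12.489 = 10.740
Arc 4: start y=0.000, vy=10.740 → t=2.190, apex=5.879, x_land=59.736, impact vy=-10.740
  bounce: vy ← 0.86·10.740 = 9.237
Arc 5: start y=0.000, vy=9.237 → t=1.883, apex=4.348, x_land=70.375, impact vy=-9.237
  bounce: vy ← 0.86·9.237 = 7.944
Arc 6: start y=0.000, vy=7.944 → t=1.619, apex=3.216, x_land=79.525, impact vy=-7.944
  bounce: vy ← 0.86·7.944 = 6.831
Arc 7: start y=0.000, vy=6.831 → t=1.393, apex=2.379, x_land=87.394, impact vy=-6.831
  bounce: vy ← 0.86·6.831 = 5.875

1 2.876 14.533 16.251
2 2.961 10.748 32.978
3 2.546 7.950 47.364
4 2.190 5.879 59.736
5 1.883 4.348 70.375
6 1.619 3.216 79.525
7 1.393 2.379 87.394
final: 87.394 5.875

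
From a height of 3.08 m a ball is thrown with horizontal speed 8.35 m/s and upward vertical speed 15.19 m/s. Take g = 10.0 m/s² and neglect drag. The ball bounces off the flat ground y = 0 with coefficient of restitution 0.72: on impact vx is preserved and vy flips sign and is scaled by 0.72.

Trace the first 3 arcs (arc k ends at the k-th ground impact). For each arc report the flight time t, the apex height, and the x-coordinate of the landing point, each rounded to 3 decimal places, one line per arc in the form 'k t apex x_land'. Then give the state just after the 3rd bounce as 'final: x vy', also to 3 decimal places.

Arc 1: start y=3.080, vy=15.190 → t=3.229, apex=14.617, x_land=26.960, impact vy=-17.098
  bounce: vy ← 0.72·17.098 = 12.310
Arc 2: start y=0.000, vy=12.310 → t=2.462, apex=7.577, x_land=47.519, impact vy=-12.310
  bounce: vy ← 0.72·12.310 = 8.864
Arc 3: start y=0.000, vy=8.864 → t=1.773, apex=3.928, x_land=62.321, impact vy=-8.864
  bounce: vy ← 0.72·8.864 = 6.382

1 3.229 14.617 26.960
2 2.462 7.577 47.519
3 1.773 3.928 62.321
final: 62.321 6.382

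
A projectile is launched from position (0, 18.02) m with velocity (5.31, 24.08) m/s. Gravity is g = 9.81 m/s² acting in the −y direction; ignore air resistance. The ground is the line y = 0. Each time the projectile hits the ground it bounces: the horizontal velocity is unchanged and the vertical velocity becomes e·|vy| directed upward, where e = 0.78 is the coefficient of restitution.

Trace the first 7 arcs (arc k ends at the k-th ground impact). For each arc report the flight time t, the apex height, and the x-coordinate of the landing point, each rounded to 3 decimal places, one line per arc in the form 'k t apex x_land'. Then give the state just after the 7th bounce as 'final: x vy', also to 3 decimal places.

Arc 1: start y=18.020, vy=24.080 → t=5.569, apex=47.574, x_land=29.571, impact vy=-30.552
  bounce: vy ← 0.78·30.552 = 23.830
Arc 2: start y=0.000, vy=23.830 → t=4.858, apex=28.944, x_land=55.369, impact vy=-23.830
  bounce: vy ← 0.78·23.830 = 18.588
Arc 3: start y=0.000, vy=18.588 → t=3.790, apex=17.609, x_land=75.491, impact vy=-18.588
  bounce: vy ← 0.78·18.588 = 14.498
Arc 4: start y=0.000, vy=14.498 → t=2.956, apex=10.714, x_land=91.187, impact vy=-14.498
  bounce: vy ← 0.78·14.498 = 11.309
Arc 5: start y=0.000, vy=11.309 → t=2.306, apex=6.518, x_land=103.429, impact vy=-11.309
  bounce: vy ← 0.78·11.309 = 8.821
Arc 6: start y=0.000, vy=8.821 → t=1.798, apex=3.966, x_land=112.978, impact vy=-8.821
  bounce: vy ← 0.78·8.821 = 6.880
Arc 7: start y=0.000, vy=6.880 → t=1.403, apex=2.413, x_land=120.427, impact vy=-6.880
  bounce: vy ← 0.78·6.880 = 5.367

1 5.569 47.574 29.571
2 4.858 28.944 55.369
3 3.790 17.609 75.491
4 2.956 10.714 91.187
5 2.306 6.518 103.429
6 1.798 3.966 112.978
7 1.403 2.413 120.427
final: 120.427 5.367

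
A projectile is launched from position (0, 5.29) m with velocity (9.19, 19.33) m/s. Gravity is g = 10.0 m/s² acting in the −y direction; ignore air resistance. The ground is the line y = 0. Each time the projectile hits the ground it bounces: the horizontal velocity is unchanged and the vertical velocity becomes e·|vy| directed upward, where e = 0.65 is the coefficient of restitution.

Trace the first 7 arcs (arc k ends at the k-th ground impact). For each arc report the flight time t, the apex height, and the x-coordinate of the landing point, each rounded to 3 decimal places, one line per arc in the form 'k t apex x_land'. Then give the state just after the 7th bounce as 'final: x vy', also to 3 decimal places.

Arc 1: start y=5.290, vy=19.330 → t=4.123, apex=23.972, x_land=37.887, impact vy=-21.896
  bounce: vy ← 0.65·21.896 = 14.233
Arc 2: start y=0.000, vy=14.233 → t=2.847, apex=10.128, x_land=64.047, impact vy=-14.233
  bounce: vy ← 0.65·14.233 = 9.251
Arc 3: start y=0.000, vy=9.251 → t=1.850, apex=4.279, x_land=81.050, impact vy=-9.251
  bounce: vy ← 0.65·9.251 = 6.013
Arc 4: start y=0.000, vy=6.013 → t=1.203, apex=1.808, x_land=92.103, impact vy=-6.013
  bounce: vy ← 0.65·6.013 = 3.909
Arc 5: start y=0.000, vy=3.909 → t=0.782, apex=0.764, x_land=99.287, impact vy=-3.909
  bounce: vy ← 0.65·3.909 = 2.541
Arc 6: start y=0.000, vy=2.541 → t=0.508, apex=0.323, x_land=103.956, impact vy=-2.541
  bounce: vy ← 0.65·2.541 = 1.651
Arc 7: start y=0.000, vy=1.651 → t=0.330, apex=0.136, x_land=106.992, impact vy=-1.651
  bounce: vy ← 0.65·1.651 = 1.073

1 4.123 23.972 37.887
2 2.847 10.128 64.047
3 1.850 4.279 81.050
4 1.203 1.808 92.103
5 0.782 0.764 99.287
6 0.508 0.323 103.956
7 0.330 0.136 106.992
final: 106.992 1.073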